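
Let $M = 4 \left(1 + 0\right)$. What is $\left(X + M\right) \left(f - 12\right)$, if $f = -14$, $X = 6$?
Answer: $-260$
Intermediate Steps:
$M = 4$ ($M = 4 \cdot 1 = 4$)
$\left(X + M\right) \left(f - 12\right) = \left(6 + 4\right) \left(-14 - 12\right) = 10 \left(-26\right) = -260$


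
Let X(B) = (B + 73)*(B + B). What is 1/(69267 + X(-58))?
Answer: 1/67527 ≈ 1.4809e-5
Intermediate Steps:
X(B) = 2*B*(73 + B) (X(B) = (73 + B)*(2*B) = 2*B*(73 + B))
1/(69267 + X(-58)) = 1/(69267 + 2*(-58)*(73 - 58)) = 1/(69267 + 2*(-58)*15) = 1/(69267 - 1740) = 1/67527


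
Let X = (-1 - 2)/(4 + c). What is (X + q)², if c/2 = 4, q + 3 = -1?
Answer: 289/16 ≈ 18.063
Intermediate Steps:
q = -4 (q = -3 - 1 = -4)
c = 8 (c = 2*4 = 8)
X = -¼ (X = (-1 - 2)/(4 + 8) = -3/12 = -3*1/12 = -¼ ≈ -0.25000)
(X + q)² = (-¼ - 4)² = (-17/4)² = 289/16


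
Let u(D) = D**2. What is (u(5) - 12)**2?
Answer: 169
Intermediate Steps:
(u(5) - 12)**2 = (5**2 - 12)**2 = (25 - 12)**2 = 13**2 = 169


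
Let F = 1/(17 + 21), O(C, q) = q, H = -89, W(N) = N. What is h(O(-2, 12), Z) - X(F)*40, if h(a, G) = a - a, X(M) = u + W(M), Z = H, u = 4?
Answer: -3060/19 ≈ -161.05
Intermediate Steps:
Z = -89
F = 1/38 ≈ 0.026316
X(M) = 4 + M
h(a, G) = 0
h(O(-2, 12), Z) - X(F)*40 = 0 - (4 + 1/38)*40 = 0 - 153*40/38 = 0 - 1*3060/19 = 0 - 3060/19 = -3060/19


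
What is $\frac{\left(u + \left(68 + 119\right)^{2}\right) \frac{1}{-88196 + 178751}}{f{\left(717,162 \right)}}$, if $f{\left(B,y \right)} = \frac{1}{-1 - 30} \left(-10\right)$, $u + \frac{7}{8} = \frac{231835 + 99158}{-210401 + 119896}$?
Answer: $\frac{34121124857}{28506714000} \approx 1.197$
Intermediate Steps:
$u = - \frac{142673}{31480}$ ($u = - \frac{7}{8} + \frac{231835 + 99158}{-210401 + 119896} = - \frac{7}{8} + \frac{330993}{-90505} = - \frac{7}{8} + 330993 \left(- \frac{1}{90505}\right) = - \frac{7}{8} - \frac{14391}{3935} = - \frac{142673}{31480} \approx -4.5322$)
$f{\left(B,y \right)} = \frac{10}{31}$ ($f{\left(B,y \right)} = \frac{1}{-31} \left(-10\right) = \left(- \frac{1}{31}\right) \left(-10\right) = \frac{10}{31}$)
$\frac{\left(u + \left(68 + 119\right)^{2}\right) \frac{1}{-88196 + 178751}}{f{\left(717,162 \right)}} = \frac{\left(- \frac{142673}{31480} + \left(68 + 119\right)^{2}\right) \frac{1}{-88196 + 178751}}{\frac{10}{31}} = \frac{- \frac{142673}{31480} + 187^{2}}{90555} \cdot \frac{31}{10} = \left(- \frac{142673}{31480} + 34969\right) \frac{1}{90555} \cdot \frac{31}{10} = \frac{1100681447}{31480} \cdot \frac{1}{90555} \cdot \frac{31}{10} = \frac{1100681447}{2850671400} \cdot \frac{31}{10} = \frac{34121124857}{28506714000}$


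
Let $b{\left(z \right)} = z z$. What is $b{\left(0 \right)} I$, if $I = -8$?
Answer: $0$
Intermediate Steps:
$b{\left(z \right)} = z^{2}$
$b{\left(0 \right)} I = 0^{2} \left(-8\right) = 0 \left(-8\right) = 0$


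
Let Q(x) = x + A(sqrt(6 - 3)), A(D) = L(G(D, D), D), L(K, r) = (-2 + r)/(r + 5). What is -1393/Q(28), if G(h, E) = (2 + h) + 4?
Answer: -279993/5507 + 9751*sqrt(3)/16521 ≈ -49.821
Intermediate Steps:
G(h, E) = 6 + h
L(K, r) = (-2 + r)/(5 + r)
A(D) = (-2 + D)/(5 + D)
Q(x) = x + (-2 + sqrt(3))/(5 + sqrt(3)) (Q(x) = x + (-2 + sqrt(6 - 3))/(5 + sqrt(6 - 3)) = x + (-2 + sqrt(3))/(5 + sqrt(3)))
-1393/Q(28) = -1393/(-13/22 + 28 + 7*sqrt(3)/22) = -1393/(603/22 + 7*sqrt(3)/22)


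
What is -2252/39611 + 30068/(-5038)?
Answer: -54653142/9070919 ≈ -6.0251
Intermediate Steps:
-2252/39611 + 30068/(-5038) = -2252*1/39611 + 30068*(-1/5038) = -2252/39611 - 15034/2519 = -54653142/9070919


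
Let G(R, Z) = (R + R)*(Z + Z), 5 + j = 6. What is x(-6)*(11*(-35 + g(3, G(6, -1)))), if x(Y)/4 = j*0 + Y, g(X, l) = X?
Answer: 8448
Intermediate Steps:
j = 1 (j = -5 + 6 = 1)
G(R, Z) = 4*R*Z (G(R, Z) = (2*R)*(2*Z) = 4*R*Z)
x(Y) = 4*Y (x(Y) = 4*(1*0 + Y) = 4*(0 + Y) = 4*Y)
x(-6)*(11*(-35 + g(3, G(6, -1)))) = (4*(-6))*(11*(-35 + 3)) = -264*(-32) = -24*(-352) = 8448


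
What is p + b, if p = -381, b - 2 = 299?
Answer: -80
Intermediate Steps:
b = 301 (b = 2 + 299 = 301)
p + b = -381 + 301 = -80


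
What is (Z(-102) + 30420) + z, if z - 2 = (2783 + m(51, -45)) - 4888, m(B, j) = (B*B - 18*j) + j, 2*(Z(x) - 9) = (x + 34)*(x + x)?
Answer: 38628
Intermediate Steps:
Z(x) = 9 + x*(34 + x) (Z(x) = 9 + ((x + 34)*(x + x))/2 = 9 + ((34 + x)*(2*x))/2 = 9 + (2*x*(34 + x))/2 = 9 + x*(34 + x))
m(B, j) = B**2 - 17*j (m(B, j) = (B**2 - 18*j) + j = B**2 - 17*j)
z = 1263 (z = 2 + ((2783 + (51**2 - 17*(-45))) - 4888) = 2 + ((2783 + (2601 + 765)) - 4888) = 2 + ((2783 + 3366) - 4888) = 2 + (6149 - 4888) = 2 + 1261 = 1263)
(Z(-102) + 30420) + z = ((9 + (-102)**2 + 34*(-102)) + 30420) + 1263 = ((9 + 10404 - 3468) + 30420) + 1263 = (6945 + 30420) + 1263 = 37365 + 1263 = 38628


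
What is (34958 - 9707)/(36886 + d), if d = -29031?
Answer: 25251/7855 ≈ 3.2146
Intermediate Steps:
(34958 - 9707)/(36886 + d) = (34958 - 9707)/(36886 - 29031) = 25251/7855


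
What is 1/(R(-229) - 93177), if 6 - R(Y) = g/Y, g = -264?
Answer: -229/21336423 ≈ -1.0733e-5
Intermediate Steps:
R(Y) = 6 + 264/Y (R(Y) = 6 - (-264)/Y = 6 + 264/Y)
1/(R(-229) - 93177) = 1/((6 + 264/(-229)) - 93177) = 1/((6 + 264*(-1/229)) - 93177) = 1/((6 - 264/229) - 93177) = 1/(1110/229 - 93177) = 1/(-21336423/229) = -229/21336423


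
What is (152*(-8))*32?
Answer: -38912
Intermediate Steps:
(152*(-8))*32 = -1216*32 = -38912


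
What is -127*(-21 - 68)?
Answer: 11303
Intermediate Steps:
-127*(-21 - 68) = -127*(-89) = 11303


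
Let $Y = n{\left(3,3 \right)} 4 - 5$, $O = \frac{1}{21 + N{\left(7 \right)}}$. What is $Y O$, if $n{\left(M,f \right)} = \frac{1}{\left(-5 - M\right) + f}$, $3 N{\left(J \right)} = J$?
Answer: $- \frac{87}{350} \approx -0.24857$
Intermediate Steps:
$N{\left(J \right)} = \frac{J}{3}$
$n{\left(M,f \right)} = \frac{1}{-5 + f - M}$
$O = \frac{3}{70}$ ($O = \frac{1}{21 + \frac{1}{3} \cdot 7} = \frac{1}{21 + \frac{7}{3}} = \frac{1}{\frac{70}{3}} = \frac{3}{70} \approx 0.042857$)
$Y = - \frac{29}{5}$ ($Y = \frac{1}{-5 + 3 - 3} \cdot 4 - 5 = \frac{1}{-5} \cdot 4 - 5 = \left(- \frac{1}{5}\right) 4 - 5 = - \frac{4}{5} - 5 = - \frac{29}{5} \approx -5.8$)
$Y O = \left(- \frac{29}{5}\right) \frac{3}{70} = - \frac{87}{350}$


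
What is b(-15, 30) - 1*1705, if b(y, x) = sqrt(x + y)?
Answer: -1705 + sqrt(15) ≈ -1701.1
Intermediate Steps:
b(-15, 30) - 1*1705 = sqrt(30 - 15) - 1*1705 = sqrt(15) - 1705 = -1705 + sqrt(15)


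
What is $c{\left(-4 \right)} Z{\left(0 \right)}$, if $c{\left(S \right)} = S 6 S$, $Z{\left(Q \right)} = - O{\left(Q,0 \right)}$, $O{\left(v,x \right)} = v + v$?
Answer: $0$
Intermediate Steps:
$O{\left(v,x \right)} = 2 v$
$Z{\left(Q \right)} = - 2 Q$
$c{\left(S \right)} = 6 S^{2}$ ($c{\left(S \right)} = 6 S S = 6 S^{2}$)
$c{\left(-4 \right)} Z{\left(0 \right)} = 6 \left(-4\right)^{2} \left(\left(-2\right) 0\right) = 6 \cdot 16 \cdot 0 = 96 \cdot 0 = 0$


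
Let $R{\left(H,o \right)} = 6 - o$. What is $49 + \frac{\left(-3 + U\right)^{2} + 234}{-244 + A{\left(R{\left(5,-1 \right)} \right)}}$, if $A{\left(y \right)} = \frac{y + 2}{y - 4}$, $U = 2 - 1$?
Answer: $\frac{11571}{241} \approx 48.012$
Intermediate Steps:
$U = 1$ ($U = 2 - 1 = 1$)
$A{\left(y \right)} = \frac{2 + y}{-4 + y}$
$49 + \frac{\left(-3 + U\right)^{2} + 234}{-244 + A{\left(R{\left(5,-1 \right)} \right)}} = 49 + \frac{\left(-3 + 1\right)^{2} + 234}{-244 + \frac{2 + \left(6 - -1\right)}{-4 + \left(6 - -1\right)}} = 49 + \frac{\left(-2\right)^{2} + 234}{-244 + \frac{2 + \left(6 + 1\right)}{-4 + \left(6 + 1\right)}} = 49 + \frac{4 + 234}{-244 + \frac{2 + 7}{-4 + 7}} = 49 + \frac{238}{-244 + \frac{1}{3} \cdot 9} = 49 + \frac{238}{-244 + 3} = 49 + \frac{238}{-241} = 49 + 238 \left(- \frac{1}{241}\right) = 49 - \frac{238}{241} = \frac{11571}{241}$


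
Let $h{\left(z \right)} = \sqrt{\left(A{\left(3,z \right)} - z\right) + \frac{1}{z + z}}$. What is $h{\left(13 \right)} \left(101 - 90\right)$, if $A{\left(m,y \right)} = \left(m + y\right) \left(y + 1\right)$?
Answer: $\frac{11 \sqrt{142662}}{26} \approx 159.8$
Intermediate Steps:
$A{\left(m,y \right)} = \left(1 + y\right) \left(m + y\right)$ ($A{\left(m,y \right)} = \left(m + y\right) \left(1 + y\right) = \left(1 + y\right) \left(m + y\right)$)
$h{\left(z \right)} = \sqrt{3 + z^{2} + \frac{1}{2 z} + 3 z}$ ($h{\left(z \right)} = \sqrt{\left(\left(3 + z + z^{2} + 3 z\right) - z\right) + \frac{1}{z + z}} = \sqrt{\left(\left(3 + z^{2} + 4 z\right) - z\right) + \frac{1}{2 z}} = \sqrt{\left(3 + z^{2} + 3 z\right) + \frac{1}{2 z}} = \sqrt{3 + z^{2} + \frac{1}{2 z} + 3 z}$)
$h{\left(13 \right)} \left(101 - 90\right) = \frac{\sqrt{12 + \frac{2}{13} + 4 \cdot 13^{2} + 12 \cdot 13}}{2} \left(101 - 90\right) = \frac{\sqrt{12 + 2 \cdot \frac{1}{13} + 4 \cdot 169 + 156}}{2} \cdot 11 = \frac{\sqrt{12 + \frac{2}{13} + 676 + 156}}{2} \cdot 11 = \frac{\sqrt{\frac{10974}{13}}}{2} \cdot 11 = \frac{\frac{1}{13} \sqrt{142662}}{2} \cdot 11 = \frac{\sqrt{142662}}{26} \cdot 11 = \frac{11 \sqrt{142662}}{26}$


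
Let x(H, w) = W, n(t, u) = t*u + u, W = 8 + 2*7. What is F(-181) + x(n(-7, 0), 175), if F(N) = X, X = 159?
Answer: 181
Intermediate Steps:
F(N) = 159
W = 22 (W = 8 + 14 = 22)
n(t, u) = u + t*u
x(H, w) = 22
F(-181) + x(n(-7, 0), 175) = 159 + 22 = 181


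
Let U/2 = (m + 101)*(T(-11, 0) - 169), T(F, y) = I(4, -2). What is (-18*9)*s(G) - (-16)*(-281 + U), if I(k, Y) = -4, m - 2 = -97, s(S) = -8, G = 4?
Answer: -36416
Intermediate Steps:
m = -95 (m = 2 - 97 = -95)
T(F, y) = -4
U = -2076 (U = 2*((-95 + 101)*(-4 - 169)) = 2*(6*(-173)) = 2*(-1038) = -2076)
(-18*9)*s(G) - (-16)*(-281 + U) = -18*9*(-8) - (-16)*(-281 - 2076) = -162*(-8) - (-16)*(-2357) = 1296 - 1*37712 = 1296 - 37712 = -36416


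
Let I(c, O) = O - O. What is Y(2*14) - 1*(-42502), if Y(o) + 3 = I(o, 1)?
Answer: 42499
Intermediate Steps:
I(c, O) = 0
Y(o) = -3 (Y(o) = -3 + 0 = -3)
Y(2*14) - 1*(-42502) = -3 - 1*(-42502) = -3 + 42502 = 42499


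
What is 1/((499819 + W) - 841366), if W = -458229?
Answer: -1/799776 ≈ -1.2503e-6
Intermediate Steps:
1/((499819 + W) - 841366) = 1/((499819 - 458229) - 841366) = 1/(41590 - 841366) = 1/(-799776) = -1/799776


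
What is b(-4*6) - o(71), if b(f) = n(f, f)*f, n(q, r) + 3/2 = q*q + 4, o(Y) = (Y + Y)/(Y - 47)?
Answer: -166679/12 ≈ -13890.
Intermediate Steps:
o(Y) = 2*Y/(-47 + Y) (o(Y) = (2*Y)/(-47 + Y) = 2*Y/(-47 + Y))
n(q, r) = 5/2 + q² (n(q, r) = -3/2 + (q*q + 4) = -3/2 + (q² + 4) = -3/2 + (4 + q²) = 5/2 + q²)
b(f) = f*(5/2 + f²) (b(f) = (5/2 + f²)*f = f*(5/2 + f²))
b(-4*6) - o(71) = (-4*6)*(5/2 + (-4*6)²) - 2*71/(-47 + 71) = -24*(5/2 + (-24)²) - 2*71/24 = -24*(5/2 + 576) - 2*71/24 = -24*1157/2 - 1*71/12 = -13884 - 71/12 = -166679/12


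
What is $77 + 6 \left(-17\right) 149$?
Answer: $-15121$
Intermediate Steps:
$77 + 6 \left(-17\right) 149 = 77 - 15198 = -15121$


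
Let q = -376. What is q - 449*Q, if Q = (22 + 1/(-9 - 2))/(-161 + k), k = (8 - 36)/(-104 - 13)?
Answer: -65133571/206899 ≈ -314.81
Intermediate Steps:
k = 28/117 (k = -28/(-117) = -28*(-1/117) = 28/117 ≈ 0.23932)
Q = -28197/206899 (Q = (22 + 1/(-9 - 2))/(-161 + 28/117) = (22 + 1/(-11))/(-18809/117) = (22 - 1/11)*(-117/18809) = (241/11)*(-117/18809) = -28197/206899 ≈ -0.13628)
q - 449*Q = -376 - 449*(-28197/206899) = -376 + 12660453/206899 = -65133571/206899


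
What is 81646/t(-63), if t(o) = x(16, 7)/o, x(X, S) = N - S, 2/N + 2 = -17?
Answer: 10858918/15 ≈ 7.2393e+5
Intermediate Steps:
N = -2/19 (N = 2/(-2 - 17) = 2/(-19) = 2*(-1/19) = -2/19 ≈ -0.10526)
x(X, S) = -2/19 - S
t(o) = -135/(19*o) (t(o) = (-2/19 - 1*7)/o = (-2/19 - 7)/o = -135/(19*o))
81646/t(-63) = 81646/((-135/19/(-63))) = 81646/((-135/19*(-1/63))) = 81646/(15/133) = 81646*(133/15) = 10858918/15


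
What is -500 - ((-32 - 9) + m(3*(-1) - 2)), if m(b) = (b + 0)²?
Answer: -484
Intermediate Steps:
m(b) = b²
-500 - ((-32 - 9) + m(3*(-1) - 2)) = -500 - ((-32 - 9) + (3*(-1) - 2)²) = -500 - (-41 + (-3 - 2)²) = -500 - (-41 + (-5)²) = -500 - (-41 + 25) = -500 - 1*(-16) = -500 + 16 = -484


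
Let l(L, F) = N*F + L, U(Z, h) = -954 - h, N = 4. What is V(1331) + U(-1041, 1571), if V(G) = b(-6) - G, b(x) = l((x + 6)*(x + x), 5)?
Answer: -3836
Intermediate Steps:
l(L, F) = L + 4*F (l(L, F) = 4*F + L = L + 4*F)
b(x) = 20 + 2*x*(6 + x) (b(x) = (x + 6)*(x + x) + 4*5 = (6 + x)*(2*x) + 20 = 2*x*(6 + x) + 20 = 20 + 2*x*(6 + x))
V(G) = 20 - G (V(G) = (20 + 2*(-6)*(6 - 6)) - G = (20 + 2*(-6)*0) - G = (20 + 0) - G = 20 - G)
V(1331) + U(-1041, 1571) = (20 - 1*1331) + (-954 - 1*1571) = (20 - 1331) + (-954 - 1571) = -1311 - 2525 = -3836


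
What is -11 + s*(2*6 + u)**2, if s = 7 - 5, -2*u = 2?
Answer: 231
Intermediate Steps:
u = -1 (u = -1/2*2 = -1)
s = 2
-11 + s*(2*6 + u)**2 = -11 + 2*(2*6 - 1)**2 = -11 + 2*(12 - 1)**2 = -11 + 2*11**2 = -11 + 2*121 = -11 + 242 = 231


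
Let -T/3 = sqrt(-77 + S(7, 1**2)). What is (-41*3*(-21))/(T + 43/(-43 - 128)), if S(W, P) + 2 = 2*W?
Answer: -18992799/17107834 + 226588509*I*sqrt(65)/17107834 ≈ -1.1102 + 106.78*I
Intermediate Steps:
S(W, P) = -2 + 2*W
T = -3*I*sqrt(65) (T = -3*sqrt(-77 + (-2 + 2*7)) = -3*sqrt(-77 + (-2 + 14)) = -3*sqrt(-77 + 12) = -3*I*sqrt(65) ≈ -24.187*I)
(-41*3*(-21))/(T + 43/(-43 - 128)) = (-41*3*(-21))/(-3*I*sqrt(65) + 43/(-43 - 128)) = (-123*(-21))/(-3*I*sqrt(65) + 43/(-171)) = 2583/(-3*I*sqrt(65) + 43*(-1/171)) = 2583/(-3*I*sqrt(65) - 43/171) = 2583/(-43/171 - 3*I*sqrt(65))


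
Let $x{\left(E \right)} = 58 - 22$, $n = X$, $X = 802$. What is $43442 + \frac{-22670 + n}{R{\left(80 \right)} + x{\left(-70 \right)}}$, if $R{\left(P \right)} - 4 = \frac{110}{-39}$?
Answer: $\frac{31069024}{725} \approx 42854.0$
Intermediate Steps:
$n = 802$
$x{\left(E \right)} = 36$ ($x{\left(E \right)} = 58 - 22 = 36$)
$R{\left(P \right)} = \frac{46}{39}$ ($R{\left(P \right)} = 4 + \frac{110}{-39} = 4 + 110 \left(- \frac{1}{39}\right) = 4 - \frac{110}{39} = \frac{46}{39}$)
$43442 + \frac{-22670 + n}{R{\left(80 \right)} + x{\left(-70 \right)}} = 43442 + \frac{-22670 + 802}{\frac{46}{39} + 36} = 43442 - \frac{21868}{\frac{1450}{39}} = 43442 - \frac{426426}{725} = \frac{31069024}{725}$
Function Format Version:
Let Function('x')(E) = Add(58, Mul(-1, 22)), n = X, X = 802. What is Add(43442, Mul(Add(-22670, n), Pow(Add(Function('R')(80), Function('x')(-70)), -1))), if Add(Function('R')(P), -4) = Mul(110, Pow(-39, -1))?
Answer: Rational(31069024, 725) ≈ 42854.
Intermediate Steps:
n = 802
Function('x')(E) = 36 (Function('x')(E) = Add(58, -22) = 36)
Function('R')(P) = Rational(46, 39) (Function('R')(P) = Add(4, Mul(110, Pow(-39, -1))) = Add(4, Mul(110, Rational(-1, 39))) = Add(4, Rational(-110, 39)) = Rational(46, 39))
Add(43442, Mul(Add(-22670, n), Pow(Add(Function('R')(80), Function('x')(-70)), -1))) = Add(43442, Mul(Add(-22670, 802), Pow(Add(Rational(46, 39), 36), -1))) = Add(43442, Mul(-21868, Pow(Rational(1450, 39), -1))) = Add(43442, Mul(-21868, Rational(39, 1450))) = Add(43442, Rational(-426426, 725)) = Rational(31069024, 725)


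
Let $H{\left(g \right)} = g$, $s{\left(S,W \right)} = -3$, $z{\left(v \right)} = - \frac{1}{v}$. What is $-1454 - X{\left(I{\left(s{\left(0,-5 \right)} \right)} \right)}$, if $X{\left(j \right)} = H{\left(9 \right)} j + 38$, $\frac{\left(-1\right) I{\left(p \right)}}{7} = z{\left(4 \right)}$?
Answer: $- \frac{6031}{4} \approx -1507.8$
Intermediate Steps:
$I{\left(p \right)} = \frac{7}{4}$ ($I{\left(p \right)} = - 7 \left(- \frac{1}{4}\right) = - 7 \left(\left(-1\right) \frac{1}{4}\right) = \left(-7\right) \left(- \frac{1}{4}\right) = \frac{7}{4}$)
$X{\left(j \right)} = 38 + 9 j$ ($X{\left(j \right)} = 9 j + 38 = 38 + 9 j$)
$-1454 - X{\left(I{\left(s{\left(0,-5 \right)} \right)} \right)} = -1454 - \left(38 + 9 \cdot \frac{7}{4}\right) = -1454 - \left(38 + \frac{63}{4}\right) = -1454 - \frac{215}{4} = - \frac{6031}{4}$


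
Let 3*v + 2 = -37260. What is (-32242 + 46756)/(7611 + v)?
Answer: -43542/14429 ≈ -3.0177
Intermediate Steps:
v = -37262/3 (v = -⅔ + (⅓)*(-37260) = -⅔ - 12420 = -37262/3 ≈ -12421.)
(-32242 + 46756)/(7611 + v) = (-32242 + 46756)/(7611 - 37262/3) = 14514/(-14429/3) = 14514*(-3/14429) = -43542/14429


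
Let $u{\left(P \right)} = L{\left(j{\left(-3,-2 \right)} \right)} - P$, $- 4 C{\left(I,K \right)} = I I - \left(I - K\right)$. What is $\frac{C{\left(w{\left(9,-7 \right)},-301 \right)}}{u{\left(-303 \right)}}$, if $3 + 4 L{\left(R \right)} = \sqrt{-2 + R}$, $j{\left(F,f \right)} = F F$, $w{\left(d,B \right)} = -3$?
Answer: $\frac{349401}{1461674} - \frac{289 \sqrt{7}}{1461674} \approx 0.23852$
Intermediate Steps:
$j{\left(F,f \right)} = F^{2}$
$L{\left(R \right)} = - \frac{3}{4} + \frac{\sqrt{-2 + R}}{4}$
$C{\left(I,K \right)} = - \frac{K}{4} - \frac{I^{2}}{4} + \frac{I}{4}$ ($C{\left(I,K \right)} = - \frac{I I - \left(I - K\right)}{4} = - \frac{I^{2} - \left(I - K\right)}{4} = - \frac{K + I^{2} - I}{4} = - \frac{K}{4} - \frac{I^{2}}{4} + \frac{I}{4}$)
$u{\left(P \right)} = - \frac{3}{4} - P + \frac{\sqrt{7}}{4}$ ($u{\left(P \right)} = \left(- \frac{3}{4} + \frac{\sqrt{-2 + \left(-3\right)^{2}}}{4}\right) - P = \left(- \frac{3}{4} + \frac{\sqrt{-2 + 9}}{4}\right) - P = \left(- \frac{3}{4} + \frac{\sqrt{7}}{4}\right) - P = - \frac{3}{4} - P + \frac{\sqrt{7}}{4}$)
$\frac{C{\left(w{\left(9,-7 \right)},-301 \right)}}{u{\left(-303 \right)}} = \frac{\left(- \frac{1}{4}\right) \left(-301\right) - \frac{\left(-3\right)^{2}}{4} + \frac{1}{4} \left(-3\right)}{- \frac{3}{4} - -303 + \frac{\sqrt{7}}{4}} = \frac{\frac{301}{4} - \frac{9}{4} - \frac{3}{4}}{- \frac{3}{4} + 303 + \frac{\sqrt{7}}{4}} = \frac{\frac{301}{4} - \frac{9}{4} - \frac{3}{4}}{\frac{1209}{4} + \frac{\sqrt{7}}{4}} = \frac{289}{4 \left(\frac{1209}{4} + \frac{\sqrt{7}}{4}\right)}$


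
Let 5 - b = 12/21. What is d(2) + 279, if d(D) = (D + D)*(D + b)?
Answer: 2133/7 ≈ 304.71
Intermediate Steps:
b = 31/7 (b = 5 - 12/21 = 5 - 1*4/7 = 5 - 4/7 = 31/7 ≈ 4.4286)
d(D) = 2*D*(31/7 + D) (d(D) = (D + D)*(D + 31/7) = (2*D)*(31/7 + D) = 2*D*(31/7 + D))
d(2) + 279 = (2/7)*2*(31 + 7*2) + 279 = (2/7)*2*(31 + 14) + 279 = (2/7)*2*45 + 279 = 180/7 + 279 = 2133/7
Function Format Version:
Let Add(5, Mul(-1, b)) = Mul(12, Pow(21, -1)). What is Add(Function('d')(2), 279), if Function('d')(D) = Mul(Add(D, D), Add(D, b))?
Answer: Rational(2133, 7) ≈ 304.71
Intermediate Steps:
b = Rational(31, 7) (b = Add(5, Mul(-1, Mul(12, Pow(21, -1)))) = Add(5, Mul(-1, Mul(12, Rational(1, 21)))) = Add(5, Mul(-1, Rational(4, 7))) = Add(5, Rational(-4, 7)) = Rational(31, 7) ≈ 4.4286)
Function('d')(D) = Mul(2, D, Add(Rational(31, 7), D)) (Function('d')(D) = Mul(Add(D, D), Add(D, Rational(31, 7))) = Mul(Mul(2, D), Add(Rational(31, 7), D)) = Mul(2, D, Add(Rational(31, 7), D)))
Add(Function('d')(2), 279) = Add(Mul(Rational(2, 7), 2, Add(31, Mul(7, 2))), 279) = Add(Mul(Rational(2, 7), 2, Add(31, 14)), 279) = Add(Mul(Rational(2, 7), 2, 45), 279) = Add(Rational(180, 7), 279) = Rational(2133, 7)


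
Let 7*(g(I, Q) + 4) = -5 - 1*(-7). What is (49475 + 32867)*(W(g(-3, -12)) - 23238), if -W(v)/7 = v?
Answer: -1911322504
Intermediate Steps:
g(I, Q) = -26/7 (g(I, Q) = -4 + (-5 - 1*(-7))/7 = -4 + (-5 + 7)/7 = -4 + (⅐)*2 = -4 + 2/7 = -26/7)
W(v) = -7*v
(49475 + 32867)*(W(g(-3, -12)) - 23238) = (49475 + 32867)*(-7*(-26/7) - 23238) = 82342*(26 - 23238) = 82342*(-23212) = -1911322504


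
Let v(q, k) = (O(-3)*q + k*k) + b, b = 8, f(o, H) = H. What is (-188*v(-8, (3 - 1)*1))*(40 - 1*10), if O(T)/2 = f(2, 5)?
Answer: 383520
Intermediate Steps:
O(T) = 10 (O(T) = 2*5 = 10)
v(q, k) = 8 + k² + 10*q (v(q, k) = (10*q + k*k) + 8 = (10*q + k²) + 8 = (k² + 10*q) + 8 = 8 + k² + 10*q)
(-188*v(-8, (3 - 1)*1))*(40 - 1*10) = (-188*(8 + ((3 - 1)*1)² + 10*(-8)))*(40 - 1*10) = (-188*(8 + (2*1)² - 80))*(40 - 10) = -188*(8 + 2² - 80)*30 = -188*(8 + 4 - 80)*30 = -188*(-68)*30 = 12784*30 = 383520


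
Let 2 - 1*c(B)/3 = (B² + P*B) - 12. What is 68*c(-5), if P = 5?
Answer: 2856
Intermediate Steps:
c(B) = 42 - 15*B - 3*B² (c(B) = 6 - 3*((B² + 5*B) - 12) = 6 - 3*(-12 + B² + 5*B) = 6 + (36 - 15*B - 3*B²) = 42 - 15*B - 3*B²)
68*c(-5) = 68*(42 - 15*(-5) - 3*(-5)²) = 68*(42 + 75 - 3*25) = 68*(42 + 75 - 75) = 68*42 = 2856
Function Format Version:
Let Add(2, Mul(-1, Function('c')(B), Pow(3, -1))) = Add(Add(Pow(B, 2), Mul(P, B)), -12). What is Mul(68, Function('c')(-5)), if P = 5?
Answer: 2856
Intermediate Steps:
Function('c')(B) = Add(42, Mul(-15, B), Mul(-3, Pow(B, 2))) (Function('c')(B) = Add(6, Mul(-3, Add(Add(Pow(B, 2), Mul(5, B)), -12))) = Add(6, Mul(-3, Add(-12, Pow(B, 2), Mul(5, B)))) = Add(6, Add(36, Mul(-15, B), Mul(-3, Pow(B, 2)))) = Add(42, Mul(-15, B), Mul(-3, Pow(B, 2))))
Mul(68, Function('c')(-5)) = Mul(68, Add(42, Mul(-15, -5), Mul(-3, Pow(-5, 2)))) = Mul(68, Add(42, 75, Mul(-3, 25))) = Mul(68, Add(42, 75, -75)) = Mul(68, 42) = 2856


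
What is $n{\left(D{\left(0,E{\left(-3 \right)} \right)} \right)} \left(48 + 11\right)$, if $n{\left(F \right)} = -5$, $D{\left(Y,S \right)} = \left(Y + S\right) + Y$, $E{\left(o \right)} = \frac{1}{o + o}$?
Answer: $-295$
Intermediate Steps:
$E{\left(o \right)} = \frac{1}{2 o}$
$D{\left(Y,S \right)} = S + 2 Y$ ($D{\left(Y,S \right)} = \left(S + Y\right) + Y = S + 2 Y$)
$n{\left(D{\left(0,E{\left(-3 \right)} \right)} \right)} \left(48 + 11\right) = - 5 \left(48 + 11\right) = \left(-5\right) 59 = -295$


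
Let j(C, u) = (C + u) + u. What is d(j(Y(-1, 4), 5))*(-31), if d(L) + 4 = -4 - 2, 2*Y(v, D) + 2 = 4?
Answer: 310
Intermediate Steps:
Y(v, D) = 1 (Y(v, D) = -1 + (½)*4 = -1 + 2 = 1)
j(C, u) = C + 2*u
d(L) = -10 (d(L) = -4 + (-4 - 2) = -4 - 6 = -10)
d(j(Y(-1, 4), 5))*(-31) = -10*(-31) = 310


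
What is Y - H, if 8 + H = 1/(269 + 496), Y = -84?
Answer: -58141/765 ≈ -76.001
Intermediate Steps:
H = -6119/765 (H = -8 + 1/(269 + 496) = -8 + 1/765 = -6119/765 ≈ -7.9987)
Y - H = -84 - 1*(-6119/765) = -84 + 6119/765 = -58141/765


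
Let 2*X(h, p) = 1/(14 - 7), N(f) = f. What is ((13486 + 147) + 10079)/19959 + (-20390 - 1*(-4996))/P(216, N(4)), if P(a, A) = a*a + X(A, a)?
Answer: 3728946292/4345639805 ≈ 0.85809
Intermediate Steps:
X(h, p) = 1/14 (X(h, p) = 1/(2*(14 - 7)) = (½)/7 = (½)*(⅐) = 1/14)
P(a, A) = 1/14 + a² (P(a, A) = a*a + 1/14 = a² + 1/14 = 1/14 + a²)
((13486 + 147) + 10079)/19959 + (-20390 - 1*(-4996))/P(216, N(4)) = ((13486 + 147) + 10079)/19959 + (-20390 - 1*(-4996))/(1/14 + 216²) = (13633 + 10079)*(1/19959) + (-20390 + 4996)/(1/14 + 46656) = 23712*(1/19959) - 15394/653185/14 = 7904/6653 - 15394*14/653185 = 7904/6653 - 215516/653185 = 3728946292/4345639805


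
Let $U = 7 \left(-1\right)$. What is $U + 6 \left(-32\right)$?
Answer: $-199$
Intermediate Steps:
$U = -7$
$U + 6 \left(-32\right) = -7 + 6 \left(-32\right) = -7 - 192 = -199$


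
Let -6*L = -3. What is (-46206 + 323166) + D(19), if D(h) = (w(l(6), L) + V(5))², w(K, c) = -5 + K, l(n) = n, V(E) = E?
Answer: 276996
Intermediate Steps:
L = ½ (L = -⅙*(-3) = ½ ≈ 0.50000)
D(h) = 36 (D(h) = ((-5 + 6) + 5)² = (1 + 5)² = 6² = 36)
(-46206 + 323166) + D(19) = (-46206 + 323166) + 36 = 276960 + 36 = 276996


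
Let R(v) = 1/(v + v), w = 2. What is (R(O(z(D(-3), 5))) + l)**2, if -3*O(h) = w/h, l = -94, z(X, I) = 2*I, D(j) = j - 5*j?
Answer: 41209/4 ≈ 10302.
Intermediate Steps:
D(j) = -4*j
O(h) = -2/(3*h)
R(v) = 1/(2*v)
(R(O(z(D(-3), 5))) + l)**2 = (1/(2*((-2/(3*(2*5))))) - 94)**2 = (1/(2*((-2/3/10))) - 94)**2 = (1/(2*((-2/3*1/10))) - 94)**2 = (1/(2*(-1/15)) - 94)**2 = ((1/2)*(-15) - 94)**2 = (-15/2 - 94)**2 = (-203/2)**2 = 41209/4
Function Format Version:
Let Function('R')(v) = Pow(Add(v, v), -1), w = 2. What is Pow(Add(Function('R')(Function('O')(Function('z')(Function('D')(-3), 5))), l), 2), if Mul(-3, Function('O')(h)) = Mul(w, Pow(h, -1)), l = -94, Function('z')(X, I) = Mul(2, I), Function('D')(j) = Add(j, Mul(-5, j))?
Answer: Rational(41209, 4) ≈ 10302.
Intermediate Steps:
Function('D')(j) = Mul(-4, j)
Function('O')(h) = Mul(Rational(-2, 3), Pow(h, -1)) (Function('O')(h) = Mul(Rational(-1, 3), Mul(2, Pow(h, -1))) = Mul(Rational(-2, 3), Pow(h, -1)))
Function('R')(v) = Mul(Rational(1, 2), Pow(v, -1)) (Function('R')(v) = Pow(Mul(2, v), -1) = Mul(Rational(1, 2), Pow(v, -1)))
Pow(Add(Function('R')(Function('O')(Function('z')(Function('D')(-3), 5))), l), 2) = Pow(Add(Mul(Rational(1, 2), Pow(Mul(Rational(-2, 3), Pow(Mul(2, 5), -1)), -1)), -94), 2) = Pow(Add(Mul(Rational(1, 2), Pow(Mul(Rational(-2, 3), Pow(10, -1)), -1)), -94), 2) = Pow(Add(Mul(Rational(1, 2), Pow(Mul(Rational(-2, 3), Rational(1, 10)), -1)), -94), 2) = Pow(Add(Mul(Rational(1, 2), Pow(Rational(-1, 15), -1)), -94), 2) = Pow(Add(Mul(Rational(1, 2), -15), -94), 2) = Pow(Add(Rational(-15, 2), -94), 2) = Pow(Rational(-203, 2), 2) = Rational(41209, 4)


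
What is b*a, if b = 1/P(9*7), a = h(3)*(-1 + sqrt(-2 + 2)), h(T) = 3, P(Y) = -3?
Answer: 1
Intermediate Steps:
a = -3 (a = 3*(-1 + sqrt(-2 + 2)) = 3*(-1 + sqrt(0)) = 3*(-1 + 0) = 3*(-1) = -3)
b = -1/3 (b = 1/(-3) = -1/3 ≈ -0.33333)
b*a = -1/3*(-3) = 1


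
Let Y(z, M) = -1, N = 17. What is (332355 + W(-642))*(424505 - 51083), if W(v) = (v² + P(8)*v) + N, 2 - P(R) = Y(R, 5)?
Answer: 277306911420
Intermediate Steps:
P(R) = 3 (P(R) = 2 - 1*(-1) = 2 + 1 = 3)
W(v) = 17 + v² + 3*v (W(v) = (v² + 3*v) + 17 = 17 + v² + 3*v)
(332355 + W(-642))*(424505 - 51083) = (332355 + (17 + (-642)² + 3*(-642)))*(424505 - 51083) = (332355 + (17 + 412164 - 1926))*373422 = (332355 + 410255)*373422 = 742610*373422 = 277306911420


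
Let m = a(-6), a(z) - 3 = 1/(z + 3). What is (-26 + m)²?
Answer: 4900/9 ≈ 544.44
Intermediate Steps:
a(z) = 3 + 1/(3 + z) (a(z) = 3 + 1/(z + 3) = 3 + 1/(3 + z))
m = 8/3 (m = (10 + 3*(-6))/(3 - 6) = (10 - 18)/(-3) = -⅓*(-8) = 8/3 ≈ 2.6667)
(-26 + m)² = (-26 + 8/3)² = (-70/3)² = 4900/9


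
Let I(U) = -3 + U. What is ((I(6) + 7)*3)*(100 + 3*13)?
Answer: 4170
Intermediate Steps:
((I(6) + 7)*3)*(100 + 3*13) = (((-3 + 6) + 7)*3)*(100 + 3*13) = ((3 + 7)*3)*(100 + 39) = (10*3)*139 = 30*139 = 4170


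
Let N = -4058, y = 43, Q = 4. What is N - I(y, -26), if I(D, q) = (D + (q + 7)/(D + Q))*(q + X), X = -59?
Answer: -20556/47 ≈ -437.36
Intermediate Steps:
I(D, q) = (-59 + q)*(D + (7 + q)/(4 + D)) (I(D, q) = (D + (q + 7)/(D + 4))*(q - 59) = (D + (7 + q)/(4 + D))*(-59 + q) = (-59 + q)*(D + (7 + q)/(4 + D)))
N - I(y, -26) = -4058 - (-413 + (-26)**2 - 236*43 - 59*43**2 - 52*(-26) - 26*43**2 + 4*43*(-26))/(4 + 43) = -4058 - (-413 + 676 - 10148 - 59*1849 + 1352 - 26*1849 - 4472)/47 = -4058 - (-413 + 676 - 10148 - 109091 + 1352 - 48074 - 4472)/47 = -4058 - (-170170)/47 = -4058 - 1*(-170170/47) = -4058 + 170170/47 = -20556/47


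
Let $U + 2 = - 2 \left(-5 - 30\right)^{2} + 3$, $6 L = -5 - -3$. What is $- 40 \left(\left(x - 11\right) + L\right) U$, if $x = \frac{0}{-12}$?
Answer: $- \frac{3330640}{3} \approx -1.1102 \cdot 10^{6}$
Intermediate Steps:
$L = - \frac{1}{3}$ ($L = \frac{-5 - -3}{6} = \frac{-5 + 3}{6} = \frac{1}{6} \left(-2\right) = - \frac{1}{3} \approx -0.33333$)
$U = -2449$ ($U = -2 + \left(- 2 \left(-5 - 30\right)^{2} + 3\right) = -2 + \left(- 2 \left(-35\right)^{2} + 3\right) = -2 + \left(\left(-2\right) 1225 + 3\right) = -2 + \left(-2450 + 3\right) = -2 - 2447 = -2449$)
$x = 0$ ($x = 0 \left(- \frac{1}{12}\right) = 0$)
$- 40 \left(\left(x - 11\right) + L\right) U = - 40 \left(\left(0 - 11\right) - \frac{1}{3}\right) \left(-2449\right) = - 40 \left(-11 - \frac{1}{3}\right) \left(-2449\right) = \left(-40\right) \left(- \frac{34}{3}\right) \left(-2449\right) = \frac{1360}{3} \left(-2449\right) = - \frac{3330640}{3}$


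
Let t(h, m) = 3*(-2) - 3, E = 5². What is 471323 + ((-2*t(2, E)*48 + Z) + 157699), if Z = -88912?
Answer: 540974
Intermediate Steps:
E = 25
t(h, m) = -9 (t(h, m) = -6 - 3 = -9)
471323 + ((-2*t(2, E)*48 + Z) + 157699) = 471323 + ((-2*(-9)*48 - 88912) + 157699) = 471323 + ((18*48 - 88912) + 157699) = 471323 + ((864 - 88912) + 157699) = 471323 + (-88048 + 157699) = 471323 + 69651 = 540974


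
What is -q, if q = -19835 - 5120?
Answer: 24955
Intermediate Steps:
q = -24955
-q = -1*(-24955) = 24955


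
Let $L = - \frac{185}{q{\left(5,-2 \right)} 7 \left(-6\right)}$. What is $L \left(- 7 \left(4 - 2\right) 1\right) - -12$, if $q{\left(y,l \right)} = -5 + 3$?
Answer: $\frac{257}{6} \approx 42.833$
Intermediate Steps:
$q{\left(y,l \right)} = -2$
$L = - \frac{185}{84}$ ($L = - \frac{185}{\left(-2\right) 7 \left(-6\right)} = - \frac{185}{\left(-14\right) \left(-6\right)} = - \frac{185}{84} \approx -2.2024$)
$L \left(- 7 \left(4 - 2\right) 1\right) - -12 = - \frac{185 \left(- 7 \left(4 - 2\right) 1\right)}{84} - -12 = - \frac{185 \left(- 7 \cdot 2 \cdot 1\right)}{84} + 12 = - \frac{185 \left(\left(-7\right) 2\right)}{84} + 12 = \left(- \frac{185}{84}\right) \left(-14\right) + 12 = \frac{185}{6} + 12 = \frac{257}{6}$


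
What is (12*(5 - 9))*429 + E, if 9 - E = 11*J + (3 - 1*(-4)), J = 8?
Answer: -20678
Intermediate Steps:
E = -86 (E = 9 - (11*8 + (3 - 1*(-4))) = 9 - (88 + (3 + 4)) = 9 - (88 + 7) = 9 - 1*95 = 9 - 95 = -86)
(12*(5 - 9))*429 + E = (12*(5 - 9))*429 - 86 = (12*(-4))*429 - 86 = -48*429 - 86 = -20592 - 86 = -20678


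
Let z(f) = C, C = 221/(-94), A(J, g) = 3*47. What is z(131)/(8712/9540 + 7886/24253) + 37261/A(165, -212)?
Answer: 45296973809/172649424 ≈ 262.36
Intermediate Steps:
A(J, g) = 141
C = -221/94 (C = 221*(-1/94) = -221/94 ≈ -2.3511)
z(f) = -221/94
z(131)/(8712/9540 + 7886/24253) + 37261/A(165, -212) = -221/(94*(8712/9540 + 7886/24253)) + 37261/141 = -221/(94*(8712*(1/9540) + 7886*(1/24253))) + 37261*(1/141) = -221/(94*(242/265 + 7886/24253)) + 37261/141 = -221/(94*7959016/6427045) + 37261/141 = -221/94*6427045/7959016 + 37261/141 = -109259765/57549808 + 37261/141 = 45296973809/172649424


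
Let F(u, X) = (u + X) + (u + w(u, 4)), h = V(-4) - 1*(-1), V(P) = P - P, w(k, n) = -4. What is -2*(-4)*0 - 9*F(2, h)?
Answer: -9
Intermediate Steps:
V(P) = 0
h = 1 (h = 0 - 1*(-1) = 0 + 1 = 1)
F(u, X) = -4 + X + 2*u (F(u, X) = (u + X) + (u - 4) = (X + u) + (-4 + u) = -4 + X + 2*u)
-2*(-4)*0 - 9*F(2, h) = -2*(-4)*0 - 9*(-4 + 1 + 2*2) = 8*0 - 9*(-4 + 1 + 4) = 0 - 9*1 = 0 - 9 = -9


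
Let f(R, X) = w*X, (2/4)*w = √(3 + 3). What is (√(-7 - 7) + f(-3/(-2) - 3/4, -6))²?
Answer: 850 - 48*I*√21 ≈ 850.0 - 219.96*I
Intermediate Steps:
w = 2*√6 (w = 2*√(3 + 3) = 2*√6 ≈ 4.8990)
f(R, X) = 2*X*√6 (f(R, X) = (2*√6)*X = 2*X*√6)
(√(-7 - 7) + f(-3/(-2) - 3/4, -6))² = (√(-7 - 7) + 2*(-6)*√6)² = (√(-14) - 12*√6)² = (I*√14 - 12*√6)² = (-12*√6 + I*√14)²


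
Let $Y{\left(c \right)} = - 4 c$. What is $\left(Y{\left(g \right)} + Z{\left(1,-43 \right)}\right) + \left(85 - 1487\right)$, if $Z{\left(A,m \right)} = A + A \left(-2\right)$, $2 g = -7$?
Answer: $-1389$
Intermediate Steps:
$g = - \frac{7}{2}$ ($g = \frac{1}{2} \left(-7\right) = - \frac{7}{2} \approx -3.5$)
$Z{\left(A,m \right)} = - A$ ($Z{\left(A,m \right)} = A - 2 A = - A$)
$\left(Y{\left(g \right)} + Z{\left(1,-43 \right)}\right) + \left(85 - 1487\right) = \left(\left(-4\right) \left(- \frac{7}{2}\right) - 1\right) + \left(85 - 1487\right) = \left(14 - 1\right) - 1402 = 13 - 1402 = -1389$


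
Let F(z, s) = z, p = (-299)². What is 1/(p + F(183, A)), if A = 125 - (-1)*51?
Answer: 1/89584 ≈ 1.1163e-5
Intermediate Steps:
A = 176 (A = 125 - 1*(-51) = 125 + 51 = 176)
p = 89401
1/(p + F(183, A)) = 1/(89401 + 183) = 1/89584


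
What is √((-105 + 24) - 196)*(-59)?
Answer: -59*I*√277 ≈ -981.96*I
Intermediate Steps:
√((-105 + 24) - 196)*(-59) = √(-81 - 196)*(-59) = √(-277)*(-59) = (I*√277)*(-59) = -59*I*√277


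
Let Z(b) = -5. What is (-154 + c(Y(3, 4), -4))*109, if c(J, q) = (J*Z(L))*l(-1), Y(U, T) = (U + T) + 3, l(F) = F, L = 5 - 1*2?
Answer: -11336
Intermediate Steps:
L = 3 (L = 5 - 2 = 3)
Y(U, T) = 3 + T + U (Y(U, T) = (T + U) + 3 = 3 + T + U)
c(J, q) = 5*J (c(J, q) = (J*(-5))*(-1) = -5*J*(-1) = 5*J)
(-154 + c(Y(3, 4), -4))*109 = (-154 + 5*(3 + 4 + 3))*109 = (-154 + 5*10)*109 = (-154 + 50)*109 = -104*109 = -11336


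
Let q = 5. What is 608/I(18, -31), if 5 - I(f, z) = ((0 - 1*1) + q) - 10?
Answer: 608/11 ≈ 55.273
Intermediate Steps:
I(f, z) = 11 (I(f, z) = 5 - (((0 - 1*1) + 5) - 10) = 5 - (((0 - 1) + 5) - 10) = 5 - ((-1 + 5) - 10) = 5 - (4 - 10) = 5 - 1*(-6) = 5 + 6 = 11)
608/I(18, -31) = 608/11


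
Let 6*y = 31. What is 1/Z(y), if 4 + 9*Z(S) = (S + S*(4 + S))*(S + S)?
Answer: 972/58189 ≈ 0.016704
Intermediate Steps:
y = 31/6 (y = (1/6)*31 = 31/6 ≈ 5.1667)
Z(S) = -4/9 + 2*S*(S + S*(4 + S))/9 (Z(S) = -4/9 + ((S + S*(4 + S))*(S + S))/9 = -4/9 + ((S + S*(4 + S))*(2*S))/9 = -4/9 + (2*S*(S + S*(4 + S)))/9 = -4/9 + 2*S*(S + S*(4 + S))/9)
1/Z(y) = 1/(-4/9 + 2*(31/6)**3/9 + 10*(31/6)**2/9) = 1/(-4/9 + (2/9)*(29791/216) + (10/9)*(961/36)) = 1/(-4/9 + 29791/972 + 4805/162) = 1/(58189/972) = 972/58189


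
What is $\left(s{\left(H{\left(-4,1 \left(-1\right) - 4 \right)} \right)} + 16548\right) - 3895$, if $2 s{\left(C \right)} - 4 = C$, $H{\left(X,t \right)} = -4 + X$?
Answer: $12651$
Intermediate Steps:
$s{\left(C \right)} = 2 + \frac{C}{2}$
$\left(s{\left(H{\left(-4,1 \left(-1\right) - 4 \right)} \right)} + 16548\right) - 3895 = \left(\left(2 + \frac{-4 - 4}{2}\right) + 16548\right) - 3895 = \left(\left(2 + \frac{1}{2} \left(-8\right)\right) + 16548\right) - 3895 = \left(\left(2 - 4\right) + 16548\right) - 3895 = \left(-2 + 16548\right) - 3895 = 16546 - 3895 = 12651$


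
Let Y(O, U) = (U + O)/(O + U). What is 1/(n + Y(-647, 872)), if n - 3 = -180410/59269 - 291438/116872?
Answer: -494777612/760755005 ≈ -0.65038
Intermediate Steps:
n = -1255532617/494777612 (n = 3 + (-180410/59269 - 291438/116872) = 3 + (-180410*1/59269 - 291438*1/116872) = 3 + (-180410/59269 - 20817/8348) = 3 - 2739865453/494777612 = -1255532617/494777612 ≈ -2.5376)
Y(O, U) = 1 (Y(O, U) = (O + U)/(O + U) = 1)
1/(n + Y(-647, 872)) = 1/(-1255532617/494777612 + 1) = 1/(-760755005/494777612) = -494777612/760755005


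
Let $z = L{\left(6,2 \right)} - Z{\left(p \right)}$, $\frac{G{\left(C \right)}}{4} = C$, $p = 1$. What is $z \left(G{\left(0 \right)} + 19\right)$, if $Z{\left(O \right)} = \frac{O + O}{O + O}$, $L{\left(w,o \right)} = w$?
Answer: $95$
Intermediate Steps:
$G{\left(C \right)} = 4 C$
$Z{\left(O \right)} = 1$ ($Z{\left(O \right)} = \frac{2 O}{2 O} = 2 O \frac{1}{2 O} = 1$)
$z = 5$ ($z = 6 - 1 = 5$)
$z \left(G{\left(0 \right)} + 19\right) = 5 \left(4 \cdot 0 + 19\right) = 5 \left(0 + 19\right) = 5 \cdot 19 = 95$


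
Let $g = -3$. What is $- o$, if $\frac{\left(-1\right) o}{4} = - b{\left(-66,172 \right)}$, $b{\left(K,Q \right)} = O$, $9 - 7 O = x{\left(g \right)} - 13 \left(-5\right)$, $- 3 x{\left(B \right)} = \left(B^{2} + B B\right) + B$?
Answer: $\frac{204}{7} \approx 29.143$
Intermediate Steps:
$x{\left(B \right)} = - \frac{2 B^{2}}{3} - \frac{B}{3}$ ($x{\left(B \right)} = - \frac{\left(B^{2} + B B\right) + B}{3} = - \frac{\left(B^{2} + B^{2}\right) + B}{3} = - \frac{2 B^{2} + B}{3} = - \frac{B + 2 B^{2}}{3} = - \frac{2 B^{2}}{3} - \frac{B}{3}$)
$O = - \frac{51}{7}$ ($O = \frac{9}{7} - \frac{\left(- \frac{1}{3}\right) \left(-3\right) \left(1 + 2 \left(-3\right)\right) - 13 \left(-5\right)}{7} = \frac{9}{7} - \frac{\left(- \frac{1}{3}\right) \left(-3\right) \left(1 - 6\right) - -65}{7} = \frac{9}{7} - \frac{\left(- \frac{1}{3}\right) \left(-3\right) \left(-5\right) + 65}{7} = \frac{9}{7} - \frac{-5 + 65}{7} = \frac{9}{7} - \frac{60}{7} = - \frac{51}{7} \approx -7.2857$)
$b{\left(K,Q \right)} = - \frac{51}{7}$
$o = - \frac{204}{7}$ ($o = - 4 \left(\left(-1\right) \left(- \frac{51}{7}\right)\right) = \left(-4\right) \frac{51}{7} = - \frac{204}{7} \approx -29.143$)
$- o = \left(-1\right) \left(- \frac{204}{7}\right) = \frac{204}{7}$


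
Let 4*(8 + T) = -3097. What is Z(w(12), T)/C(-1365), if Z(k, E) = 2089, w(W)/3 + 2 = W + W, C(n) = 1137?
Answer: 2089/1137 ≈ 1.8373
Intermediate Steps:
w(W) = -6 + 6*W (w(W) = -6 + 3*(W + W) = -6 + 3*(2*W) = -6 + 6*W)
T = -3129/4 (T = -8 + (¼)*(-3097) = -8 - 3097/4 = -3129/4 ≈ -782.25)
Z(w(12), T)/C(-1365) = 2089/1137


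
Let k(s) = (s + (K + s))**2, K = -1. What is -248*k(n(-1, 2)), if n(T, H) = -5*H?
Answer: -109368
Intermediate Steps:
k(s) = (-1 + 2*s)**2 (k(s) = (s + (-1 + s))**2 = (-1 + 2*s)**2)
-248*k(n(-1, 2)) = -248*(-1 + 2*(-5*2))**2 = -248*(-1 + 2*(-10))**2 = -248*(-1 - 20)**2 = -248*(-21)**2 = -248*441 = -109368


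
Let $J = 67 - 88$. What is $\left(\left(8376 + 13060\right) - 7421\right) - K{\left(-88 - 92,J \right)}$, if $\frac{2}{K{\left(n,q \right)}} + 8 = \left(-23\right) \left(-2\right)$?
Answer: $\frac{266284}{19} \approx 14015.0$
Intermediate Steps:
$J = -21$
$K{\left(n,q \right)} = \frac{1}{19}$ ($K{\left(n,q \right)} = \frac{2}{-8 - -46} = \frac{2}{-8 + 46} = \frac{2}{38} = 2 \cdot \frac{1}{38} = \frac{1}{19}$)
$\left(\left(8376 + 13060\right) - 7421\right) - K{\left(-88 - 92,J \right)} = \left(\left(8376 + 13060\right) - 7421\right) - \frac{1}{19} = \left(21436 - 7421\right) - \frac{1}{19} = 14015 - \frac{1}{19} = \frac{266284}{19}$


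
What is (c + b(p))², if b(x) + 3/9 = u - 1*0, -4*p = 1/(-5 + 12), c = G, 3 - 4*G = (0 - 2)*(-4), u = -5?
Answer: 6241/144 ≈ 43.340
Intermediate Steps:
G = -5/4 (G = ¾ - (0 - 2)*(-4)/4 = ¾ - (-1)*(-4)/2 = ¾ - ¼*8 = ¾ - 2 = -5/4 ≈ -1.2500)
c = -5/4 ≈ -1.2500
p = -1/28 (p = -1/(4*(-5 + 12)) = -¼/7 = -¼*⅐ = -1/28 ≈ -0.035714)
b(x) = -16/3 (b(x) = -⅓ + (-5 - 1*0) = -⅓ + (-5 + 0) = -⅓ - 5 = -16/3)
(c + b(p))² = (-5/4 - 16/3)² = (-79/12)² = 6241/144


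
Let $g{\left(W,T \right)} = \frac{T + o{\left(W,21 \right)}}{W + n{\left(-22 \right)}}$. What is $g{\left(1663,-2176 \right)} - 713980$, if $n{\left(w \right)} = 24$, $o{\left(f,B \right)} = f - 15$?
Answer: $- \frac{1204484788}{1687} \approx -7.1398 \cdot 10^{5}$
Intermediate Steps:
$o{\left(f,B \right)} = -15 + f$
$g{\left(W,T \right)} = \frac{-15 + T + W}{24 + W}$ ($g{\left(W,T \right)} = \frac{T + \left(-15 + W\right)}{W + 24} = \frac{-15 + T + W}{24 + W}$)
$g{\left(1663,-2176 \right)} - 713980 = \frac{-15 - 2176 + 1663}{24 + 1663} - 713980 = \frac{1}{1687} \left(-528\right) - 713980 = - \frac{528}{1687} - 713980 = - \frac{1204484788}{1687}$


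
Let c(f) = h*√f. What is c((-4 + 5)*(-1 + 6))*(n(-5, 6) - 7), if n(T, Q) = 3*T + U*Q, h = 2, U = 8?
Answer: 52*√5 ≈ 116.28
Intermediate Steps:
n(T, Q) = 3*T + 8*Q
c(f) = 2*√f
c((-4 + 5)*(-1 + 6))*(n(-5, 6) - 7) = (2*√((-4 + 5)*(-1 + 6)))*((3*(-5) + 8*6) - 7) = (2*√(1*5))*((-15 + 48) - 7) = (2*√5)*(33 - 7) = (2*√5)*26 = 52*√5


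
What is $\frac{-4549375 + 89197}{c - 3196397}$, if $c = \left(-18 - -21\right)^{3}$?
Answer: $\frac{2230089}{1598185} \approx 1.3954$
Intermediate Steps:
$c = 27$ ($c = \left(-18 + 21\right)^{3} = 3^{3} = 27$)
$\frac{-4549375 + 89197}{c - 3196397} = \frac{-4549375 + 89197}{27 - 3196397} = - \frac{4460178}{-3196370} = \left(-4460178\right) \left(- \frac{1}{3196370}\right) = \frac{2230089}{1598185}$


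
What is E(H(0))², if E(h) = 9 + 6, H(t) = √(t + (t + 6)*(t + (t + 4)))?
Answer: 225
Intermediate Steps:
H(t) = √(t + (4 + 2*t)*(6 + t)) (H(t) = √(t + (6 + t)*(t + (4 + t))) = √(t + (6 + t)*(4 + 2*t)) = √(t + (4 + 2*t)*(6 + t)))
E(h) = 15
E(H(0))² = 15² = 225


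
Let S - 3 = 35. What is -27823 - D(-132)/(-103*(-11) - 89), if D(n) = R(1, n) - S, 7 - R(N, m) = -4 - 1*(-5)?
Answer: -7261795/261 ≈ -27823.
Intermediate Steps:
S = 38 (S = 3 + 35 = 38)
R(N, m) = 6 (R(N, m) = 7 - (-4 - 1*(-5)) = 7 - (-4 + 5) = 7 - 1*1 = 7 - 1 = 6)
D(n) = -32 (D(n) = 6 - 1*38 = 6 - 38 = -32)
-27823 - D(-132)/(-103*(-11) - 89) = -27823 - (-32)/(-103*(-11) - 89) = -27823 - (-32)/(1133 - 89) = -27823 - (-32)/1044 = -27823 - 1*(-8/261) = -27823 + 8/261 = -7261795/261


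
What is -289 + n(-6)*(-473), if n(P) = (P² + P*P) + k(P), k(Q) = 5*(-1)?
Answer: -31980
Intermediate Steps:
k(Q) = -5
n(P) = -5 + 2*P² (n(P) = (P² + P*P) - 5 = (P² + P²) - 5 = 2*P² - 5 = -5 + 2*P²)
-289 + n(-6)*(-473) = -289 + (-5 + 2*(-6)²)*(-473) = -289 + (-5 + 2*36)*(-473) = -289 + (-5 + 72)*(-473) = -289 + 67*(-473) = -289 - 31691 = -31980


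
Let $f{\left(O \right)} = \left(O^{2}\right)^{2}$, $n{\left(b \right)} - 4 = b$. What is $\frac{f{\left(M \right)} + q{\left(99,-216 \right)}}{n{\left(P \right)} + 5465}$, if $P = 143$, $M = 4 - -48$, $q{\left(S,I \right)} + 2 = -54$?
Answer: $\frac{1827890}{1403} \approx 1302.8$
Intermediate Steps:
$q{\left(S,I \right)} = -56$ ($q{\left(S,I \right)} = -2 - 54 = -56$)
$M = 52$ ($M = 4 + 48 = 52$)
$n{\left(b \right)} = 4 + b$
$f{\left(O \right)} = O^{4}$
$\frac{f{\left(M \right)} + q{\left(99,-216 \right)}}{n{\left(P \right)} + 5465} = \frac{52^{4} - 56}{\left(4 + 143\right) + 5465} = \frac{7311616 - 56}{147 + 5465} = \frac{7311560}{5612} = 7311560 \cdot \frac{1}{5612} = \frac{1827890}{1403}$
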